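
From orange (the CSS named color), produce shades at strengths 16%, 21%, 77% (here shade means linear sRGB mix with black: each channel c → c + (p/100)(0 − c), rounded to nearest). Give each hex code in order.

CSS orange is rgb(255, 165, 0).
16%: (255 − 40.8 = 214.2→214, 165 − 26.4 = 138.6→139, 0→0) → #d68b00
21%: (255 − 53.55 = 201.45→201, 165 − 34.65 = 130.35→130, 0→0) → #c98200
77%: (255 − 196.35 = 58.65→59, 165 − 127.05 = 37.95→38, 0→0) → #3b2600

#d68b00, #c98200, #3b2600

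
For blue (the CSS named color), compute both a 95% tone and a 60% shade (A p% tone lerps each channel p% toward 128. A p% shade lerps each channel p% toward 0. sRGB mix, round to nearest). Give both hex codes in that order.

CSS blue is rgb(0, 0, 255).
95% tone:
  R: 0 + 121.6 = 121.6 → 122
  G: 0 + 0.95×(128−0) = 0 + 121.6 = 121.6 → 122
  B: 255 + 0.95×(128−255) = 255 − 120.65 = 134.35 → 134
  → #7A7A86
60% shade:
  R: 0 + 0.6×(0−0) = 0 + 0 = 0 → 0
  G: 0 + 0.6×(0−0) = 0 + 0 = 0 → 0
  B: 255 + 0.6×(0−255) = 255 − 153 = 102 → 102
  → #000066

#7A7A86, #000066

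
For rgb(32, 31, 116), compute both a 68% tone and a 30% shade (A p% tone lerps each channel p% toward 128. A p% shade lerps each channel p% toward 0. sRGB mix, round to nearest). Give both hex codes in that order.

#61617C, #161651

68% tone:
  R: 32 + 0.68×(128−32) = 32 + 65.28 = 97.28 → 97
  G: 31 + 65.96 = 96.96 → 97
  B: 116 + 0.68×(128−116) = 116 + 8.16 = 124.16 → 124
  → #61617C
30% shade:
  R: 32 + 0.3×(0−32) = 32 − 9.6 = 22.4 → 22
  G: 31 + 0.3×(0−31) = 31 − 9.3 = 21.7 → 22
  B: 116 − 34.8 = 81.2 → 81
  → #161651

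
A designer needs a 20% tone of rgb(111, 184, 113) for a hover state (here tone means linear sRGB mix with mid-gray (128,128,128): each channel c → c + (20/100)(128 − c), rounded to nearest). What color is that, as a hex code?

A 20% tone moves each channel 20% toward 128:
  R: 111 + 0.2×(128−111) = 111 + 3.4 = 114.4 → 114
  G: 184 − 11.2 = 172.8 → 173
  B: 113 + 3 = 116 → 116
rgb(114, 173, 116) = #72AD74.

#72AD74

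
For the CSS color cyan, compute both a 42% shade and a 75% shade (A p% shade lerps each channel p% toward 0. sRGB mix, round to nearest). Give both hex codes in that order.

#009494, #004040

CSS cyan is rgb(0, 255, 255).
42% shade:
  R: 0 + 0.42×(0−0) = 0 + 0 = 0 → 0
  G: 255 + 0.42×(0−255) = 255 − 107.1 = 147.9 → 148
  B: 255 + 0.42×(0−255) = 255 − 107.1 = 147.9 → 148
  → #009494
75% shade:
  R: 0 + 0.75×(0−0) = 0 + 0 = 0 → 0
  G: 255 + 0.75×(0−255) = 255 − 191.25 = 63.75 → 64
  B: 255 + 0.75×(0−255) = 255 − 191.25 = 63.75 → 64
  → #004040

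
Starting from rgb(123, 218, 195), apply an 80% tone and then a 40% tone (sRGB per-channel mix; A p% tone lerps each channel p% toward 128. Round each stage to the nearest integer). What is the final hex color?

#7F8B88

An 80% tone moves each channel 80% toward 128:
  R: 123 + 0.8×(128−123) = 123 + 4 = 127 → 127
  G: 218 − 72 = 146 → 146
  B: 195 − 53.6 = 141.4 → 141
After the tone: rgb(127, 146, 141) = #7F928D.
Per channel, c → c + 0.4(128 − c):
  R: 127 + 0.4×(128−127) = 127 + 0.4 = 127.4 → 127
  G: 146 + 0.4×(128−146) = 146 − 7.2 = 138.8 → 139
  B: 141 − 5.2 = 135.8 → 136
rgb(127, 139, 136) = #7F8B88.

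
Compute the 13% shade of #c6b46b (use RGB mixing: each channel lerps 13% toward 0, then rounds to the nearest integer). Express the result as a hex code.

#c6b46b is rgb(198, 180, 107).
Lerp each channel 13% toward 0:
  R: 198 − 25.74 = 172.26 → 172
  G: 180 − 23.4 = 156.6 → 157
  B: 107 + 0.13×(0−107) = 107 − 13.91 = 93.09 → 93
rgb(172, 157, 93) = #ac9d5d.

#ac9d5d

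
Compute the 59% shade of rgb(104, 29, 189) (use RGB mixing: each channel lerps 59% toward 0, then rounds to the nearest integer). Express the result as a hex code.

A 59% shade moves each channel 59% toward 0:
  R: 104 + 0.59×(0−104) = 104 − 61.36 = 42.64 → 43
  G: 29 + 0.59×(0−29) = 29 − 17.11 = 11.89 → 12
  B: 189 + 0.59×(0−189) = 189 − 111.51 = 77.49 → 77
rgb(43, 12, 77) = #2B0C4D.

#2B0C4D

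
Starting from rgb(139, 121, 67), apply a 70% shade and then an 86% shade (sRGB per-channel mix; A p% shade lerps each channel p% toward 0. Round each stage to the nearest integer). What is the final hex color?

#060503

Per channel, c → c + 0.7(0 − c):
  R: 139 + 0.7×(0−139) = 139 − 97.3 = 41.7 → 42
  G: 121 + 0.7×(0−121) = 121 − 84.7 = 36.3 → 36
  B: 67 − 46.9 = 20.1 → 20
After the shade: rgb(42, 36, 20) = #2A2414.
Per channel, c → c + 0.86(0 − c):
  R: 42 − 36.12 = 5.88 → 6
  G: 36 − 30.96 = 5.04 → 5
  B: 20 − 17.2 = 2.8 → 3
rgb(6, 5, 3) = #060503.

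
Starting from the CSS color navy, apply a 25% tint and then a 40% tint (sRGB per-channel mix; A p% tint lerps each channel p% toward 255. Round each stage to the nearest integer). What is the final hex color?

CSS navy is rgb(0, 0, 128).
Per channel, c → c + 0.25(255 − c):
  R: 0 + 0.25×(255−0) = 0 + 63.75 = 63.75 → 64
  G: 0 + 0.25×(255−0) = 0 + 63.75 = 63.75 → 64
  B: 128 + 0.25×(255−128) = 128 + 31.75 = 159.75 → 160
After the tint: rgb(64, 64, 160) = #4040A0.
Lerp each channel 40% toward 255:
  R: 64 + 0.4×(255−64) = 64 + 76.4 = 140.4 → 140
  G: 64 + 0.4×(255−64) = 64 + 76.4 = 140.4 → 140
  B: 160 + 0.4×(255−160) = 160 + 38 = 198 → 198
rgb(140, 140, 198) = #8C8CC6.

#8C8CC6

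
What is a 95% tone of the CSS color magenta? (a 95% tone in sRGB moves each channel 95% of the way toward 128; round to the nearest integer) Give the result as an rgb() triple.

rgb(134, 122, 134)

CSS magenta is rgb(255, 0, 255).
Per channel, c → c + 0.95(128 − c):
  R: 255 + 0.95×(128−255) = 255 − 120.65 = 134.35 → 134
  G: 0 + 0.95×(128−0) = 0 + 121.6 = 121.6 → 122
  B: 255 − 120.65 = 134.35 → 134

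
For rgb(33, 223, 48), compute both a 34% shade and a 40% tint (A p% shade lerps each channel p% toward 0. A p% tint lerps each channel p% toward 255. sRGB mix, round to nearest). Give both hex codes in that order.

34% shade:
  R: 33 + 0.34×(0−33) = 33 − 11.22 = 21.78 → 22
  G: 223 − 75.82 = 147.18 → 147
  B: 48 + 0.34×(0−48) = 48 − 16.32 = 31.68 → 32
  → #169320
40% tint:
  R: 33 + 0.4×(255−33) = 33 + 88.8 = 121.8 → 122
  G: 223 + 0.4×(255−223) = 223 + 12.8 = 235.8 → 236
  B: 48 + 0.4×(255−48) = 48 + 82.8 = 130.8 → 131
  → #7aec83

#169320, #7aec83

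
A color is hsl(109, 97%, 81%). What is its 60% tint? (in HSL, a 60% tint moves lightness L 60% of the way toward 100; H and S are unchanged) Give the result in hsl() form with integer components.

hsl(109, 97%, 92%)

L moves 60% from 81 toward 100: 81 + 11.4 = 92.4 → 92.
H and S are unchanged.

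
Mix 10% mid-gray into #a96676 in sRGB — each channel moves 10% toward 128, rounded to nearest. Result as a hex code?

#a96676 is rgb(169, 102, 118).
A 10% tone moves each channel 10% toward 128:
  R: 169 + 0.1×(128−169) = 169 − 4.1 = 164.9 → 165
  G: 102 + 2.6 = 104.6 → 105
  B: 118 + 0.1×(128−118) = 118 + 1 = 119 → 119
rgb(165, 105, 119) = #a56977.

#a56977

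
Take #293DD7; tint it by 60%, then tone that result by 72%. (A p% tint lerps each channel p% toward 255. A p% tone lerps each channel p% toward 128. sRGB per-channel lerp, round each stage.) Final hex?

#293DD7 is rgb(41, 61, 215).
Per channel, c → c + 0.6(255 − c):
  R: 41 + 128.4 = 169.4 → 169
  G: 61 + 0.6×(255−61) = 61 + 116.4 = 177.4 → 177
  B: 215 + 0.6×(255−215) = 215 + 24 = 239 → 239
After the tint: rgb(169, 177, 239) = #A9B1EF.
Lerp each channel 72% toward 128:
  R: 169 − 29.52 = 139.48 → 139
  G: 177 + 0.72×(128−177) = 177 − 35.28 = 141.72 → 142
  B: 239 − 79.92 = 159.08 → 159
rgb(139, 142, 159) = #8B8E9F.

#8B8E9F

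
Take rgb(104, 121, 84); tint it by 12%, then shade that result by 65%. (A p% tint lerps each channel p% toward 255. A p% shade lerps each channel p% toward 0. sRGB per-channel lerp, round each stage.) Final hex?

Per channel, c → c + 0.12(255 − c):
  R: 104 + 0.12×(255−104) = 104 + 18.12 = 122.12 → 122
  G: 121 + 16.08 = 137.08 → 137
  B: 84 + 20.52 = 104.52 → 105
After the tint: rgb(122, 137, 105) = #7A8969.
Per channel, c → c + 0.65(0 − c):
  R: 122 + 0.65×(0−122) = 122 − 79.3 = 42.7 → 43
  G: 137 + 0.65×(0−137) = 137 − 89.05 = 47.95 → 48
  B: 105 + 0.65×(0−105) = 105 − 68.25 = 36.75 → 37
rgb(43, 48, 37) = #2B3025.

#2B3025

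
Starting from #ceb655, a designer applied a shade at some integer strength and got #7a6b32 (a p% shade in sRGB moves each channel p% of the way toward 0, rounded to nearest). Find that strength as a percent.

#ceb655 is rgb(206, 182, 85); #7a6b32 is rgb(122, 107, 50).
On the R channel (widest range): 122 ≈ 206 + (p/100)(0 − 206), so p ≈ 100×(122 − 206)/(0 − 206) = -8400/-206 = 40.78.
p = 41 reproduces all three channels after rounding.

41%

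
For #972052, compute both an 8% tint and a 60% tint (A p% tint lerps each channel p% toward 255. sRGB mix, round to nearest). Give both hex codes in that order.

#9f3260, #d5a6ba

#972052 is rgb(151, 32, 82).
8% tint:
  R: 151 + 0.08×(255−151) = 151 + 8.32 = 159.32 → 159
  G: 32 + 0.08×(255−32) = 32 + 17.84 = 49.84 → 50
  B: 82 + 13.84 = 95.84 → 96
  → #9f3260
60% tint:
  R: 151 + 0.6×(255−151) = 151 + 62.4 = 213.4 → 213
  G: 32 + 0.6×(255−32) = 32 + 133.8 = 165.8 → 166
  B: 82 + 0.6×(255−82) = 82 + 103.8 = 185.8 → 186
  → #d5a6ba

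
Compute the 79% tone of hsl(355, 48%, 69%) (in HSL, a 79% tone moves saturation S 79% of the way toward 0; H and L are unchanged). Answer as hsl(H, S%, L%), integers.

S moves 79% from 48 toward 0: 48 − 37.92 = 10.08 → 10.
H and L are unchanged.

hsl(355, 10%, 69%)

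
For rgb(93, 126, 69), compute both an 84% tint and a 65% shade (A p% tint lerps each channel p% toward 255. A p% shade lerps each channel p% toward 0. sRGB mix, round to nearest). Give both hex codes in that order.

84% tint:
  R: 93 + 136.08 = 229.08 → 229
  G: 126 + 108.36 = 234.36 → 234
  B: 69 + 0.84×(255−69) = 69 + 156.24 = 225.24 → 225
  → #E5EAE1
65% shade:
  R: 93 − 60.45 = 32.55 → 33
  G: 126 − 81.9 = 44.1 → 44
  B: 69 + 0.65×(0−69) = 69 − 44.85 = 24.15 → 24
  → #212C18

#E5EAE1, #212C18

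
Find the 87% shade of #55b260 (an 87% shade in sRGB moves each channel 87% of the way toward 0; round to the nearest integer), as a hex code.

#0b170c

#55b260 is rgb(85, 178, 96).
Per channel, c → c + 0.87(0 − c):
  R: 85 + 0.87×(0−85) = 85 − 73.95 = 11.05 → 11
  G: 178 − 154.86 = 23.14 → 23
  B: 96 + 0.87×(0−96) = 96 − 83.52 = 12.48 → 12
rgb(11, 23, 12) = #0b170c.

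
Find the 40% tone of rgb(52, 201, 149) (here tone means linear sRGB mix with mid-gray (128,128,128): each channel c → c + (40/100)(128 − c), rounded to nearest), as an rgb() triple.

rgb(82, 172, 141)

Lerp each channel 40% toward 128:
  R: 52 + 0.4×(128−52) = 52 + 30.4 = 82.4 → 82
  G: 201 − 29.2 = 171.8 → 172
  B: 149 − 8.4 = 140.6 → 141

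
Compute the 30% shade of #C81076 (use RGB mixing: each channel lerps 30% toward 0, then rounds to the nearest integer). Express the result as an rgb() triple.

#C81076 is rgb(200, 16, 118).
Lerp each channel 30% toward 0:
  R: 200 + 0.3×(0−200) = 200 − 60 = 140 → 140
  G: 16 + 0.3×(0−16) = 16 − 4.8 = 11.2 → 11
  B: 118 − 35.4 = 82.6 → 83

rgb(140, 11, 83)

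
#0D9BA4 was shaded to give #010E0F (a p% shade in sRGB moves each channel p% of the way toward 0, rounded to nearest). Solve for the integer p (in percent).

#0D9BA4 is rgb(13, 155, 164); #010E0F is rgb(1, 14, 15).
On the B channel (widest range): 15 ≈ 164 + (p/100)(0 − 164), so p ≈ 100×(15 − 164)/(0 − 164) = -14900/-164 = 90.85.
p = 91 reproduces all three channels after rounding.

91%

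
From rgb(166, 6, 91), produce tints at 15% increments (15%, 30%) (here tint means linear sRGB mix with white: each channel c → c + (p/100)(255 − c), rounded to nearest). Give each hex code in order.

#B32B74, #C1518C

15%: (166 + 13.35 = 179.35→179, 6 + 37.35 = 43.35→43, 91 + 24.6 = 115.6→116) → #B32B74
30%: (166 + 26.7 = 192.7→193, 6 + 74.7 = 80.7→81, 91 + 49.2 = 140.2→140) → #C1518C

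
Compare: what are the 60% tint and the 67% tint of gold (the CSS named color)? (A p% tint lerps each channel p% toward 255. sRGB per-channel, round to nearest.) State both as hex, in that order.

#FFEF99, #FFF2AB

CSS gold is rgb(255, 215, 0).
60% tint:
  R: 255 + 0.6×(255−255) = 255 + 0 = 255 → 255
  G: 215 + 24 = 239 → 239
  B: 0 + 0.6×(255−0) = 0 + 153 = 153 → 153
  → #FFEF99
67% tint:
  R: 255 + 0.67×(255−255) = 255 + 0 = 255 → 255
  G: 215 + 0.67×(255−215) = 215 + 26.8 = 241.8 → 242
  B: 0 + 170.85 = 170.85 → 171
  → #FFF2AB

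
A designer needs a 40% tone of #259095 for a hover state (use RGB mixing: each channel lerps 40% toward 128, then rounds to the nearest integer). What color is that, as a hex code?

#259095 is rgb(37, 144, 149).
A 40% tone moves each channel 40% toward 128:
  R: 37 + 36.4 = 73.4 → 73
  G: 144 + 0.4×(128−144) = 144 − 6.4 = 137.6 → 138
  B: 149 + 0.4×(128−149) = 149 − 8.4 = 140.6 → 141
rgb(73, 138, 141) = #498a8d.

#498a8d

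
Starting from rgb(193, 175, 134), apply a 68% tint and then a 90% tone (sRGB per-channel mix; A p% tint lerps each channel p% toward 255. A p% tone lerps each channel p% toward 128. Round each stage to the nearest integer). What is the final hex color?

#8b8a89

Per channel, c → c + 0.68(255 − c):
  R: 193 + 42.16 = 235.16 → 235
  G: 175 + 0.68×(255−175) = 175 + 54.4 = 229.4 → 229
  B: 134 + 82.28 = 216.28 → 216
After the tint: rgb(235, 229, 216) = #ebe5d8.
A 90% tone moves each channel 90% toward 128:
  R: 235 − 96.3 = 138.7 → 139
  G: 229 + 0.9×(128−229) = 229 − 90.9 = 138.1 → 138
  B: 216 + 0.9×(128−216) = 216 − 79.2 = 136.8 → 137
rgb(139, 138, 137) = #8b8a89.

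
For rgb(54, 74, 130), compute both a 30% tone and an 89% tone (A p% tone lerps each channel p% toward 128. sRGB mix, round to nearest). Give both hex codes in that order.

#4c5a81, #787a80

30% tone:
  R: 54 + 0.3×(128−54) = 54 + 22.2 = 76.2 → 76
  G: 74 + 16.2 = 90.2 → 90
  B: 130 + 0.3×(128−130) = 130 − 0.6 = 129.4 → 129
  → #4c5a81
89% tone:
  R: 54 + 65.86 = 119.86 → 120
  G: 74 + 48.06 = 122.06 → 122
  B: 130 − 1.78 = 128.22 → 128
  → #787a80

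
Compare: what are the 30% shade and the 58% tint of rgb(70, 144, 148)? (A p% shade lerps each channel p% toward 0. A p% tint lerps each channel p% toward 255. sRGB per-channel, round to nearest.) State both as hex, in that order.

30% shade:
  R: 70 − 21 = 49 → 49
  G: 144 + 0.3×(0−144) = 144 − 43.2 = 100.8 → 101
  B: 148 + 0.3×(0−148) = 148 − 44.4 = 103.6 → 104
  → #316568
58% tint:
  R: 70 + 107.3 = 177.3 → 177
  G: 144 + 64.38 = 208.38 → 208
  B: 148 + 0.58×(255−148) = 148 + 62.06 = 210.06 → 210
  → #b1d0d2

#316568, #b1d0d2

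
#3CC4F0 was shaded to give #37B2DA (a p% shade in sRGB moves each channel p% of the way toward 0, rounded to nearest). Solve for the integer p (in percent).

9%

#3CC4F0 is rgb(60, 196, 240); #37B2DA is rgb(55, 178, 218).
On the B channel (widest range): 218 ≈ 240 + (p/100)(0 − 240), so p ≈ 100×(218 − 240)/(0 − 240) = -2200/-240 = 9.17.
p = 9 reproduces all three channels after rounding.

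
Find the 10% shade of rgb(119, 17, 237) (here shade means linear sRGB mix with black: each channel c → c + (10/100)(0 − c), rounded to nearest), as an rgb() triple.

Lerp each channel 10% toward 0:
  R: 119 − 11.9 = 107.1 → 107
  G: 17 + 0.1×(0−17) = 17 − 1.7 = 15.3 → 15
  B: 237 + 0.1×(0−237) = 237 − 23.7 = 213.3 → 213

rgb(107, 15, 213)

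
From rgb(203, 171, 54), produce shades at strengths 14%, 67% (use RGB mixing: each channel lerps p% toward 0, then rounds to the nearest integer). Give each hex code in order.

#af932e, #433812

14%: (203 − 28.42 = 174.58→175, 171 − 23.94 = 147.06→147, 54 − 7.56 = 46.44→46) → #af932e
67%: (203 − 136.01 = 66.99→67, 171 − 114.57 = 56.43→56, 54 − 36.18 = 17.82→18) → #433812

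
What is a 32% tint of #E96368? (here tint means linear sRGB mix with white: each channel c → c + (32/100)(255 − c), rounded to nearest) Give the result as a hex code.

#E96368 is rgb(233, 99, 104).
A 32% tint moves each channel 32% toward 255:
  R: 233 + 0.32×(255−233) = 233 + 7.04 = 240.04 → 240
  G: 99 + 0.32×(255−99) = 99 + 49.92 = 148.92 → 149
  B: 104 + 48.32 = 152.32 → 152
rgb(240, 149, 152) = #F09598.

#F09598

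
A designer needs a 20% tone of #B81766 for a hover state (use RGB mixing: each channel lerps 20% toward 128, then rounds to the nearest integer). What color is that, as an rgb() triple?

rgb(173, 44, 107)

#B81766 is rgb(184, 23, 102).
A 20% tone moves each channel 20% toward 128:
  R: 184 + 0.2×(128−184) = 184 − 11.2 = 172.8 → 173
  G: 23 + 0.2×(128−23) = 23 + 21 = 44 → 44
  B: 102 + 5.2 = 107.2 → 107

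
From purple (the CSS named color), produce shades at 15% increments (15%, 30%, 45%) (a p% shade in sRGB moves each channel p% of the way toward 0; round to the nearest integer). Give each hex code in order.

CSS purple is rgb(128, 0, 128).
15%: (128 − 19.2 = 108.8→109, 0→0, 128 − 19.2 = 108.8→109) → #6D006D
30%: (128 − 38.4 = 89.6→90, 0→0, 128 − 38.4 = 89.6→90) → #5A005A
45%: (128 − 57.6 = 70.4→70, 0→0, 128 − 57.6 = 70.4→70) → #460046

#6D006D, #5A005A, #460046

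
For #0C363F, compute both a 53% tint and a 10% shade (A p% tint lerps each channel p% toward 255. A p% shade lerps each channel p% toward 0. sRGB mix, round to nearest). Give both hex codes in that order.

#0C363F is rgb(12, 54, 63).
53% tint:
  R: 12 + 0.53×(255−12) = 12 + 128.79 = 140.79 → 141
  G: 54 + 0.53×(255−54) = 54 + 106.53 = 160.53 → 161
  B: 63 + 101.76 = 164.76 → 165
  → #8DA1A5
10% shade:
  R: 12 − 1.2 = 10.8 → 11
  G: 54 − 5.4 = 48.6 → 49
  B: 63 − 6.3 = 56.7 → 57
  → #0B3139

#8DA1A5, #0B3139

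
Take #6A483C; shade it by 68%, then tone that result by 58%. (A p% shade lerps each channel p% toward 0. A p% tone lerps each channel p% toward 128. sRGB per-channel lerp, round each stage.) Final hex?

#6A483C is rgb(106, 72, 60).
Lerp each channel 68% toward 0:
  R: 106 − 72.08 = 33.92 → 34
  G: 72 + 0.68×(0−72) = 72 − 48.96 = 23.04 → 23
  B: 60 − 40.8 = 19.2 → 19
After the shade: rgb(34, 23, 19) = #221713.
A 58% tone moves each channel 58% toward 128:
  R: 34 + 0.58×(128−34) = 34 + 54.52 = 88.52 → 89
  G: 23 + 0.58×(128−23) = 23 + 60.9 = 83.9 → 84
  B: 19 + 63.22 = 82.22 → 82
rgb(89, 84, 82) = #595452.

#595452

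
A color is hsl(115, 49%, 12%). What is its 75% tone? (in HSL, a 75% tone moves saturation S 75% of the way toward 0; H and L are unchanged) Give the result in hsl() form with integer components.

hsl(115, 12%, 12%)

S moves 75% from 49 toward 0: 49 − 36.75 = 12.25 → 12.
H and L are unchanged.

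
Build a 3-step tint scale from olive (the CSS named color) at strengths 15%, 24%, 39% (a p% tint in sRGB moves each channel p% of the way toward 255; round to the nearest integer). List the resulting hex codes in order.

CSS olive is rgb(128, 128, 0).
15%: (128 + 19.05 = 147.05→147, 128 + 19.05 = 147.05→147, 0 + 38.25 = 38.25→38) → #939326
24%: (128 + 30.48 = 158.48→158, 128 + 30.48 = 158.48→158, 0 + 61.2 = 61.2→61) → #9E9E3D
39%: (128 + 49.53 = 177.53→178, 128 + 49.53 = 177.53→178, 0 + 99.45 = 99.45→99) → #B2B263

#939326, #9E9E3D, #B2B263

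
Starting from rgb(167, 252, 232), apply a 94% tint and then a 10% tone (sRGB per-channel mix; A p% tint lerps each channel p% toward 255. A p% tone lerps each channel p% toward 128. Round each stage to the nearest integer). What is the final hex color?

#EEF2F1

Lerp each channel 94% toward 255:
  R: 167 + 82.72 = 249.72 → 250
  G: 252 + 2.82 = 254.82 → 255
  B: 232 + 0.94×(255−232) = 232 + 21.62 = 253.62 → 254
After the tint: rgb(250, 255, 254) = #FAFFFE.
Lerp each channel 10% toward 128:
  R: 250 − 12.2 = 237.8 → 238
  G: 255 − 12.7 = 242.3 → 242
  B: 254 + 0.1×(128−254) = 254 − 12.6 = 241.4 → 241
rgb(238, 242, 241) = #EEF2F1.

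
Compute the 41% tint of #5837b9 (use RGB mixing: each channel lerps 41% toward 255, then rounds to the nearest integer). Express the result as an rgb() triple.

#5837b9 is rgb(88, 55, 185).
Lerp each channel 41% toward 255:
  R: 88 + 0.41×(255−88) = 88 + 68.47 = 156.47 → 156
  G: 55 + 82 = 137 → 137
  B: 185 + 0.41×(255−185) = 185 + 28.7 = 213.7 → 214

rgb(156, 137, 214)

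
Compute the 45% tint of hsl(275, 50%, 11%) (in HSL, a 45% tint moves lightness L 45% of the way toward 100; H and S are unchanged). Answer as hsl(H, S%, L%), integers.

L moves 45% from 11 toward 100: 11 + 40.05 = 51.05 → 51.
H and S are unchanged.

hsl(275, 50%, 51%)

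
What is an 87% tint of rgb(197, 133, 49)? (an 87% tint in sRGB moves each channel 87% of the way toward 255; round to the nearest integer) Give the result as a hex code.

Per channel, c → c + 0.87(255 − c):
  R: 197 + 50.46 = 247.46 → 247
  G: 133 + 0.87×(255−133) = 133 + 106.14 = 239.14 → 239
  B: 49 + 179.22 = 228.22 → 228
rgb(247, 239, 228) = #F7EFE4.

#F7EFE4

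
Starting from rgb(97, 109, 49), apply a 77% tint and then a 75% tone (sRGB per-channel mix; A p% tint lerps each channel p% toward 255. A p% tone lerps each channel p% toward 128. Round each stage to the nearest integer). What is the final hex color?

#979794

Lerp each channel 77% toward 255:
  R: 97 + 121.66 = 218.66 → 219
  G: 109 + 0.77×(255−109) = 109 + 112.42 = 221.42 → 221
  B: 49 + 158.62 = 207.62 → 208
After the tint: rgb(219, 221, 208) = #DBDDD0.
A 75% tone moves each channel 75% toward 128:
  R: 219 + 0.75×(128−219) = 219 − 68.25 = 150.75 → 151
  G: 221 − 69.75 = 151.25 → 151
  B: 208 − 60 = 148 → 148
rgb(151, 151, 148) = #979794.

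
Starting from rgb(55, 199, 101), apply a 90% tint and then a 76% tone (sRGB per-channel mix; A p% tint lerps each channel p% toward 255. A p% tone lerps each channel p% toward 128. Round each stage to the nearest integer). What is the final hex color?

#9A9D9B

Per channel, c → c + 0.9(255 − c):
  R: 55 + 0.9×(255−55) = 55 + 180 = 235 → 235
  G: 199 + 50.4 = 249.4 → 249
  B: 101 + 0.9×(255−101) = 101 + 138.6 = 239.6 → 240
After the tint: rgb(235, 249, 240) = #EBF9F0.
A 76% tone moves each channel 76% toward 128:
  R: 235 + 0.76×(128−235) = 235 − 81.32 = 153.68 → 154
  G: 249 + 0.76×(128−249) = 249 − 91.96 = 157.04 → 157
  B: 240 + 0.76×(128−240) = 240 − 85.12 = 154.88 → 155
rgb(154, 157, 155) = #9A9D9B.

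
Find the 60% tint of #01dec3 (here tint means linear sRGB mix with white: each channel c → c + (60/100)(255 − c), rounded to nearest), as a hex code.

#01dec3 is rgb(1, 222, 195).
Lerp each channel 60% toward 255:
  R: 1 + 152.4 = 153.4 → 153
  G: 222 + 19.8 = 241.8 → 242
  B: 195 + 0.6×(255−195) = 195 + 36 = 231 → 231
rgb(153, 242, 231) = #99f2e7.

#99f2e7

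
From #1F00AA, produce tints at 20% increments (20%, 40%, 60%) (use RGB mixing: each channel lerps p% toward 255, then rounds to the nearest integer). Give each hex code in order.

#4C33BB, #7966CC, #A599DD

#1F00AA is rgb(31, 0, 170).
20%: (31 + 44.8 = 75.8→76, 0 + 51 = 51→51, 170 + 17 = 187→187) → #4C33BB
40%: (31 + 89.6 = 120.6→121, 0 + 102 = 102→102, 170 + 34 = 204→204) → #7966CC
60%: (31 + 134.4 = 165.4→165, 0 + 153 = 153→153, 170 + 51 = 221→221) → #A599DD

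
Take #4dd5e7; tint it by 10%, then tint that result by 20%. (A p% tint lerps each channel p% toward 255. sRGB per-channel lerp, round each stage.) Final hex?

#4dd5e7 is rgb(77, 213, 231).
Per channel, c → c + 0.1(255 − c):
  R: 77 + 0.1×(255−77) = 77 + 17.8 = 94.8 → 95
  G: 213 + 0.1×(255−213) = 213 + 4.2 = 217.2 → 217
  B: 231 + 0.1×(255−231) = 231 + 2.4 = 233.4 → 233
After the tint: rgb(95, 217, 233) = #5fd9e9.
Lerp each channel 20% toward 255:
  R: 95 + 0.2×(255−95) = 95 + 32 = 127 → 127
  G: 217 + 7.6 = 224.6 → 225
  B: 233 + 0.2×(255−233) = 233 + 4.4 = 237.4 → 237
rgb(127, 225, 237) = #7fe1ed.

#7fe1ed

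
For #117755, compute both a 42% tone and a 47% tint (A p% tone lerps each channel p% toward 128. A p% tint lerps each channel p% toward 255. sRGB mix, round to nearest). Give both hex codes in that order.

#407b67, #81b7a5

#117755 is rgb(17, 119, 85).
42% tone:
  R: 17 + 0.42×(128−17) = 17 + 46.62 = 63.62 → 64
  G: 119 + 0.42×(128−119) = 119 + 3.78 = 122.78 → 123
  B: 85 + 0.42×(128−85) = 85 + 18.06 = 103.06 → 103
  → #407b67
47% tint:
  R: 17 + 0.47×(255−17) = 17 + 111.86 = 128.86 → 129
  G: 119 + 0.47×(255−119) = 119 + 63.92 = 182.92 → 183
  B: 85 + 0.47×(255−85) = 85 + 79.9 = 164.9 → 165
  → #81b7a5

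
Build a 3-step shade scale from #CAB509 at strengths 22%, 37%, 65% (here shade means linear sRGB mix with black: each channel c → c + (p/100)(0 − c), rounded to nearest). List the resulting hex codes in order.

#CAB509 is rgb(202, 181, 9).
22%: (202 − 44.44 = 157.56→158, 181 − 39.82 = 141.18→141, 9 − 1.98 = 7.02→7) → #9E8D07
37%: (202 − 74.74 = 127.26→127, 181 − 66.97 = 114.03→114, 9 − 3.33 = 5.67→6) → #7F7206
65%: (202 − 131.3 = 70.7→71, 181 − 117.65 = 63.35→63, 9 − 5.85 = 3.15→3) → #473F03

#9E8D07, #7F7206, #473F03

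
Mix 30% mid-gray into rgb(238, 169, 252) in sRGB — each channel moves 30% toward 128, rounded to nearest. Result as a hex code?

#CD9DD7

Per channel, c → c + 0.3(128 − c):
  R: 238 + 0.3×(128−238) = 238 − 33 = 205 → 205
  G: 169 + 0.3×(128−169) = 169 − 12.3 = 156.7 → 157
  B: 252 − 37.2 = 214.8 → 215
rgb(205, 157, 215) = #CD9DD7.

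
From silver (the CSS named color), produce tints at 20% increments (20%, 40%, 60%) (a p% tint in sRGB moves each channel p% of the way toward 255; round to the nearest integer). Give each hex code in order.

CSS silver is rgb(192, 192, 192).
20%: (192 + 12.6 = 204.6→205, 192 + 12.6 = 204.6→205, 192 + 12.6 = 204.6→205) → #CDCDCD
40%: (192 + 25.2 = 217.2→217, 192 + 25.2 = 217.2→217, 192 + 25.2 = 217.2→217) → #D9D9D9
60%: (192 + 37.8 = 229.8→230, 192 + 37.8 = 229.8→230, 192 + 37.8 = 229.8→230) → #E6E6E6

#CDCDCD, #D9D9D9, #E6E6E6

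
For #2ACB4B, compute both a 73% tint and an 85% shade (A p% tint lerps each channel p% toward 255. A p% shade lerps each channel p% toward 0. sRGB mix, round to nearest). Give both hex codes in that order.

#2ACB4B is rgb(42, 203, 75).
73% tint:
  R: 42 + 0.73×(255−42) = 42 + 155.49 = 197.49 → 197
  G: 203 + 37.96 = 240.96 → 241
  B: 75 + 131.4 = 206.4 → 206
  → #C5F1CE
85% shade:
  R: 42 + 0.85×(0−42) = 42 − 35.7 = 6.3 → 6
  G: 203 + 0.85×(0−203) = 203 − 172.55 = 30.45 → 30
  B: 75 − 63.75 = 11.25 → 11
  → #061E0B

#C5F1CE, #061E0B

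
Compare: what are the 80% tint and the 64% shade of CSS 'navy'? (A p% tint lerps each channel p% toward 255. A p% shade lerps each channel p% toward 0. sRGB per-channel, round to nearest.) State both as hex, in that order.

#CCCCE6, #00002E

CSS navy is rgb(0, 0, 128).
80% tint:
  R: 0 + 0.8×(255−0) = 0 + 204 = 204 → 204
  G: 0 + 0.8×(255−0) = 0 + 204 = 204 → 204
  B: 128 + 0.8×(255−128) = 128 + 101.6 = 229.6 → 230
  → #CCCCE6
64% shade:
  R: 0 + 0.64×(0−0) = 0 + 0 = 0 → 0
  G: 0 + 0.64×(0−0) = 0 + 0 = 0 → 0
  B: 128 + 0.64×(0−128) = 128 − 81.92 = 46.08 → 46
  → #00002E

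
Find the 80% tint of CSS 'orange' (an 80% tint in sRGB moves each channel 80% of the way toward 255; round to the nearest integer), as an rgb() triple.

rgb(255, 237, 204)

CSS orange is rgb(255, 165, 0).
Lerp each channel 80% toward 255:
  R: 255 + 0 = 255 → 255
  G: 165 + 0.8×(255−165) = 165 + 72 = 237 → 237
  B: 0 + 0.8×(255−0) = 0 + 204 = 204 → 204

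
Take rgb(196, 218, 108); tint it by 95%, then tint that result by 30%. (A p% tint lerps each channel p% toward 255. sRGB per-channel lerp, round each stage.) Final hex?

#FDFEFA

A 95% tint moves each channel 95% toward 255:
  R: 196 + 56.05 = 252.05 → 252
  G: 218 + 35.15 = 253.15 → 253
  B: 108 + 0.95×(255−108) = 108 + 139.65 = 247.65 → 248
After the tint: rgb(252, 253, 248) = #FCFDF8.
Per channel, c → c + 0.3(255 − c):
  R: 252 + 0.3×(255−252) = 252 + 0.9 = 252.9 → 253
  G: 253 + 0.3×(255−253) = 253 + 0.6 = 253.6 → 254
  B: 248 + 0.3×(255−248) = 248 + 2.1 = 250.1 → 250
rgb(253, 254, 250) = #FDFEFA.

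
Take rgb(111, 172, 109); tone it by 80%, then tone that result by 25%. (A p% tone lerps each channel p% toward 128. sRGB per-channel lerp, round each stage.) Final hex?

An 80% tone moves each channel 80% toward 128:
  R: 111 + 0.8×(128−111) = 111 + 13.6 = 124.6 → 125
  G: 172 − 35.2 = 136.8 → 137
  B: 109 + 0.8×(128−109) = 109 + 15.2 = 124.2 → 124
After the tone: rgb(125, 137, 124) = #7D897C.
Per channel, c → c + 0.25(128 − c):
  R: 125 + 0.25×(128−125) = 125 + 0.75 = 125.75 → 126
  G: 137 − 2.25 = 134.75 → 135
  B: 124 + 1 = 125 → 125
rgb(126, 135, 125) = #7E877D.

#7E877D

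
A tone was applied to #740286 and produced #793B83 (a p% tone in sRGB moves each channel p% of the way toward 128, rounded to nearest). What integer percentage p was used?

#740286 is rgb(116, 2, 134); #793B83 is rgb(121, 59, 131).
On the G channel (widest range): 59 ≈ 2 + (p/100)(128 − 2), so p ≈ 100×(59 − 2)/(128 − 2) = 5700/126 = 45.24.
p = 45 reproduces all three channels after rounding.

45%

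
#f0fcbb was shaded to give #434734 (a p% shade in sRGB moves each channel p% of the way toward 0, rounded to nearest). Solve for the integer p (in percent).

72%

#f0fcbb is rgb(240, 252, 187); #434734 is rgb(67, 71, 52).
On the G channel (widest range): 71 ≈ 252 + (p/100)(0 − 252), so p ≈ 100×(71 − 252)/(0 − 252) = -18100/-252 = 71.83.
p = 72 reproduces all three channels after rounding.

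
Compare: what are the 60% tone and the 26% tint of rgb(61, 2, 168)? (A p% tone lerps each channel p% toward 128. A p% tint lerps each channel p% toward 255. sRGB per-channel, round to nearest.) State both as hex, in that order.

60% tone:
  R: 61 + 40.2 = 101.2 → 101
  G: 2 + 75.6 = 77.6 → 78
  B: 168 + 0.6×(128−168) = 168 − 24 = 144 → 144
  → #654e90
26% tint:
  R: 61 + 0.26×(255−61) = 61 + 50.44 = 111.44 → 111
  G: 2 + 0.26×(255−2) = 2 + 65.78 = 67.78 → 68
  B: 168 + 22.62 = 190.62 → 191
  → #6f44bf

#654e90, #6f44bf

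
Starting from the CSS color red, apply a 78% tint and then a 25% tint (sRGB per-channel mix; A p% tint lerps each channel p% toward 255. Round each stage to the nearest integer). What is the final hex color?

CSS red is rgb(255, 0, 0).
Per channel, c → c + 0.78(255 − c):
  R: 255 + 0.78×(255−255) = 255 + 0 = 255 → 255
  G: 0 + 0.78×(255−0) = 0 + 198.9 = 198.9 → 199
  B: 0 + 198.9 = 198.9 → 199
After the tint: rgb(255, 199, 199) = #FFC7C7.
A 25% tint moves each channel 25% toward 255:
  R: 255 + 0.25×(255−255) = 255 + 0 = 255 → 255
  G: 199 + 14 = 213 → 213
  B: 199 + 0.25×(255−199) = 199 + 14 = 213 → 213
rgb(255, 213, 213) = #FFD5D5.

#FFD5D5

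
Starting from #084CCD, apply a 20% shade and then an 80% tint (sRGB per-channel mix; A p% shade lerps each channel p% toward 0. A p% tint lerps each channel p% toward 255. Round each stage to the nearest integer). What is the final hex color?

#084CCD is rgb(8, 76, 205).
Lerp each channel 20% toward 0:
  R: 8 + 0.2×(0−8) = 8 − 1.6 = 6.4 → 6
  G: 76 + 0.2×(0−76) = 76 − 15.2 = 60.8 → 61
  B: 205 + 0.2×(0−205) = 205 − 41 = 164 → 164
After the shade: rgb(6, 61, 164) = #063DA4.
An 80% tint moves each channel 80% toward 255:
  R: 6 + 199.2 = 205.2 → 205
  G: 61 + 0.8×(255−61) = 61 + 155.2 = 216.2 → 216
  B: 164 + 72.8 = 236.8 → 237
rgb(205, 216, 237) = #CDD8ED.

#CDD8ED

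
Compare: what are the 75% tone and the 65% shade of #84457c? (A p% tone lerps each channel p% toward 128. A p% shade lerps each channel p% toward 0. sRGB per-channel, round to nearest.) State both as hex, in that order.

#84457c is rgb(132, 69, 124).
75% tone:
  R: 132 − 3 = 129 → 129
  G: 69 + 44.25 = 113.25 → 113
  B: 124 + 0.75×(128−124) = 124 + 3 = 127 → 127
  → #81717f
65% shade:
  R: 132 + 0.65×(0−132) = 132 − 85.8 = 46.2 → 46
  G: 69 + 0.65×(0−69) = 69 − 44.85 = 24.15 → 24
  B: 124 − 80.6 = 43.4 → 43
  → #2e182b

#81717f, #2e182b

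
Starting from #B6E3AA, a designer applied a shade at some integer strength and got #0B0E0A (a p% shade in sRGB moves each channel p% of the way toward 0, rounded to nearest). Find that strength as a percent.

94%

#B6E3AA is rgb(182, 227, 170); #0B0E0A is rgb(11, 14, 10).
On the G channel (widest range): 14 ≈ 227 + (p/100)(0 − 227), so p ≈ 100×(14 − 227)/(0 − 227) = -21300/-227 = 93.83.
p = 94 reproduces all three channels after rounding.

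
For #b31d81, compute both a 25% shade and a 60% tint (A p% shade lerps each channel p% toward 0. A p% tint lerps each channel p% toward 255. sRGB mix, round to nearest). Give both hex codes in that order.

#b31d81 is rgb(179, 29, 129).
25% shade:
  R: 179 − 44.75 = 134.25 → 134
  G: 29 − 7.25 = 21.75 → 22
  B: 129 − 32.25 = 96.75 → 97
  → #861661
60% tint:
  R: 179 + 0.6×(255−179) = 179 + 45.6 = 224.6 → 225
  G: 29 + 0.6×(255−29) = 29 + 135.6 = 164.6 → 165
  B: 129 + 0.6×(255−129) = 129 + 75.6 = 204.6 → 205
  → #e1a5cd

#861661, #e1a5cd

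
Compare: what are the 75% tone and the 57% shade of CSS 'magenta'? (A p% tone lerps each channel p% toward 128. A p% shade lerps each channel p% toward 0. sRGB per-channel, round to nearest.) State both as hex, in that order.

CSS magenta is rgb(255, 0, 255).
75% tone:
  R: 255 + 0.75×(128−255) = 255 − 95.25 = 159.75 → 160
  G: 0 + 0.75×(128−0) = 0 + 96 = 96 → 96
  B: 255 + 0.75×(128−255) = 255 − 95.25 = 159.75 → 160
  → #a060a0
57% shade:
  R: 255 − 145.35 = 109.65 → 110
  G: 0 + 0 = 0 → 0
  B: 255 + 0.57×(0−255) = 255 − 145.35 = 109.65 → 110
  → #6e006e

#a060a0, #6e006e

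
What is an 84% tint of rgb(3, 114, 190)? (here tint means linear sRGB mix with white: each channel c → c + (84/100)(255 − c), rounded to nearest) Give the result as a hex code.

#D7E8F5

An 84% tint moves each channel 84% toward 255:
  R: 3 + 211.68 = 214.68 → 215
  G: 114 + 0.84×(255−114) = 114 + 118.44 = 232.44 → 232
  B: 190 + 0.84×(255−190) = 190 + 54.6 = 244.6 → 245
rgb(215, 232, 245) = #D7E8F5.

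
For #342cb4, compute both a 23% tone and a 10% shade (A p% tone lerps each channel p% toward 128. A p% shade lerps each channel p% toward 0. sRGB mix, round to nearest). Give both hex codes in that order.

#453fa8, #2f28a2

#342cb4 is rgb(52, 44, 180).
23% tone:
  R: 52 + 0.23×(128−52) = 52 + 17.48 = 69.48 → 69
  G: 44 + 0.23×(128−44) = 44 + 19.32 = 63.32 → 63
  B: 180 + 0.23×(128−180) = 180 − 11.96 = 168.04 → 168
  → #453fa8
10% shade:
  R: 52 + 0.1×(0−52) = 52 − 5.2 = 46.8 → 47
  G: 44 − 4.4 = 39.6 → 40
  B: 180 + 0.1×(0−180) = 180 − 18 = 162 → 162
  → #2f28a2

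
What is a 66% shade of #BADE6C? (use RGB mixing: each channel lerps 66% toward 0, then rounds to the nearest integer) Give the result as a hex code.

#3F4B25

#BADE6C is rgb(186, 222, 108).
A 66% shade moves each channel 66% toward 0:
  R: 186 − 122.76 = 63.24 → 63
  G: 222 − 146.52 = 75.48 → 75
  B: 108 + 0.66×(0−108) = 108 − 71.28 = 36.72 → 37
rgb(63, 75, 37) = #3F4B25.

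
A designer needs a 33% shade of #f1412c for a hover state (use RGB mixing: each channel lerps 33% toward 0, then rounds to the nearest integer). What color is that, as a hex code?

#f1412c is rgb(241, 65, 44).
A 33% shade moves each channel 33% toward 0:
  R: 241 + 0.33×(0−241) = 241 − 79.53 = 161.47 → 161
  G: 65 + 0.33×(0−65) = 65 − 21.45 = 43.55 → 44
  B: 44 − 14.52 = 29.48 → 29
rgb(161, 44, 29) = #a12c1d.

#a12c1d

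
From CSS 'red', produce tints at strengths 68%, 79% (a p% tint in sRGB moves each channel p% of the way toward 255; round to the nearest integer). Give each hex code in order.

CSS red is rgb(255, 0, 0).
68%: (255→255, 0 + 173.4 = 173.4→173, 0 + 173.4 = 173.4→173) → #FFADAD
79%: (255→255, 0 + 201.45 = 201.45→201, 0 + 201.45 = 201.45→201) → #FFC9C9

#FFADAD, #FFC9C9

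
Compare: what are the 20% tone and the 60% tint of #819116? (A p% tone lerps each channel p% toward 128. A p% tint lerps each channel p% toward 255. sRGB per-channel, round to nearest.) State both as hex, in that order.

#818E2B, #CDD3A2

#819116 is rgb(129, 145, 22).
20% tone:
  R: 129 − 0.2 = 128.8 → 129
  G: 145 + 0.2×(128−145) = 145 − 3.4 = 141.6 → 142
  B: 22 + 0.2×(128−22) = 22 + 21.2 = 43.2 → 43
  → #818E2B
60% tint:
  R: 129 + 0.6×(255−129) = 129 + 75.6 = 204.6 → 205
  G: 145 + 66 = 211 → 211
  B: 22 + 139.8 = 161.8 → 162
  → #CDD3A2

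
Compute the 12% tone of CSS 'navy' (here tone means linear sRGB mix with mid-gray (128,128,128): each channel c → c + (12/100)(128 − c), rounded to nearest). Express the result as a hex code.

CSS navy is rgb(0, 0, 128).
Per channel, c → c + 0.12(128 − c):
  R: 0 + 15.36 = 15.36 → 15
  G: 0 + 0.12×(128−0) = 0 + 15.36 = 15.36 → 15
  B: 128 + 0 = 128 → 128
rgb(15, 15, 128) = #0f0f80.

#0f0f80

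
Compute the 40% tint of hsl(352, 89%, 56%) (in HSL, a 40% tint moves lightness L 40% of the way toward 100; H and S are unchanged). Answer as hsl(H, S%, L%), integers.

hsl(352, 89%, 74%)

L moves 40% from 56 toward 100: 56 + 17.6 = 73.6 → 74.
H and S are unchanged.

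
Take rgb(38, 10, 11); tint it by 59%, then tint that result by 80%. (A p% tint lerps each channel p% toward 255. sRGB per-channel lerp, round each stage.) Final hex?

Per channel, c → c + 0.59(255 − c):
  R: 38 + 128.03 = 166.03 → 166
  G: 10 + 0.59×(255−10) = 10 + 144.55 = 154.55 → 155
  B: 11 + 0.59×(255−11) = 11 + 143.96 = 154.96 → 155
After the tint: rgb(166, 155, 155) = #A69B9B.
Per channel, c → c + 0.8(255 − c):
  R: 166 + 71.2 = 237.2 → 237
  G: 155 + 80 = 235 → 235
  B: 155 + 0.8×(255−155) = 155 + 80 = 235 → 235
rgb(237, 235, 235) = #EDEBEB.

#EDEBEB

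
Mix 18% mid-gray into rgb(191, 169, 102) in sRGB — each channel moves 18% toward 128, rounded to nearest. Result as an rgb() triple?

rgb(180, 162, 107)

Lerp each channel 18% toward 128:
  R: 191 + 0.18×(128−191) = 191 − 11.34 = 179.66 → 180
  G: 169 − 7.38 = 161.62 → 162
  B: 102 + 4.68 = 106.68 → 107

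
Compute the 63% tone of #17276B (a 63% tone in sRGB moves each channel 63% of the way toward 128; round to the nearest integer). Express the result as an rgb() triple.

rgb(89, 95, 120)

#17276B is rgb(23, 39, 107).
Lerp each channel 63% toward 128:
  R: 23 + 0.63×(128−23) = 23 + 66.15 = 89.15 → 89
  G: 39 + 0.63×(128−39) = 39 + 56.07 = 95.07 → 95
  B: 107 + 13.23 = 120.23 → 120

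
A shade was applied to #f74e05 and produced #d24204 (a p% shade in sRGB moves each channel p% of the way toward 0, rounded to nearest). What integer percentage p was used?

#f74e05 is rgb(247, 78, 5); #d24204 is rgb(210, 66, 4).
On the R channel (widest range): 210 ≈ 247 + (p/100)(0 − 247), so p ≈ 100×(210 − 247)/(0 − 247) = -3700/-247 = 14.98.
p = 15 reproduces all three channels after rounding.

15%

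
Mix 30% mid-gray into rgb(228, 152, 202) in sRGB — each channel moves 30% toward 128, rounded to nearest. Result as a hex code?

#c691b4

Lerp each channel 30% toward 128:
  R: 228 − 30 = 198 → 198
  G: 152 − 7.2 = 144.8 → 145
  B: 202 + 0.3×(128−202) = 202 − 22.2 = 179.8 → 180
rgb(198, 145, 180) = #c691b4.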